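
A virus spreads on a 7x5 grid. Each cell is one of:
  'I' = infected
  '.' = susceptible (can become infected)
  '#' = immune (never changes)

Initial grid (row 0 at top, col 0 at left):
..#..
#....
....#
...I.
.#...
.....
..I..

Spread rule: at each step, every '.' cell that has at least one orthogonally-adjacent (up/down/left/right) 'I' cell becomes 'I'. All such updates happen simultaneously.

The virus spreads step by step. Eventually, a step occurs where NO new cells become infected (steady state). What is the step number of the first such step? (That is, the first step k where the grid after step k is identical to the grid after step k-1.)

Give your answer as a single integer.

Step 0 (initial): 2 infected
Step 1: +7 new -> 9 infected
Step 2: +9 new -> 18 infected
Step 3: +7 new -> 25 infected
Step 4: +4 new -> 29 infected
Step 5: +1 new -> 30 infected
Step 6: +1 new -> 31 infected
Step 7: +0 new -> 31 infected

Answer: 7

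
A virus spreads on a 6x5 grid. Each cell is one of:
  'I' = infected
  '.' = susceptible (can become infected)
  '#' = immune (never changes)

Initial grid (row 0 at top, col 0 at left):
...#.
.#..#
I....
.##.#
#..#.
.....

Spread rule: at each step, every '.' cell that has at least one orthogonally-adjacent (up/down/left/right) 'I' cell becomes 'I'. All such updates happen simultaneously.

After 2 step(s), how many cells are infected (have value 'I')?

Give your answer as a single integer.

Step 0 (initial): 1 infected
Step 1: +3 new -> 4 infected
Step 2: +2 new -> 6 infected

Answer: 6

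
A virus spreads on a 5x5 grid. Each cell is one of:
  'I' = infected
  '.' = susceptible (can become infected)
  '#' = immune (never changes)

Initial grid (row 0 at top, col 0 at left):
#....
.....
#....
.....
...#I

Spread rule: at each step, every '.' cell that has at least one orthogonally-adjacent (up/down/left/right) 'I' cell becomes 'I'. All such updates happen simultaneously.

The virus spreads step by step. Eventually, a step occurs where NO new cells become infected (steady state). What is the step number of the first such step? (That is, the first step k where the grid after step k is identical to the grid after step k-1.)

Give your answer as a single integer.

Step 0 (initial): 1 infected
Step 1: +1 new -> 2 infected
Step 2: +2 new -> 4 infected
Step 3: +3 new -> 7 infected
Step 4: +5 new -> 12 infected
Step 5: +5 new -> 17 infected
Step 6: +3 new -> 20 infected
Step 7: +2 new -> 22 infected
Step 8: +0 new -> 22 infected

Answer: 8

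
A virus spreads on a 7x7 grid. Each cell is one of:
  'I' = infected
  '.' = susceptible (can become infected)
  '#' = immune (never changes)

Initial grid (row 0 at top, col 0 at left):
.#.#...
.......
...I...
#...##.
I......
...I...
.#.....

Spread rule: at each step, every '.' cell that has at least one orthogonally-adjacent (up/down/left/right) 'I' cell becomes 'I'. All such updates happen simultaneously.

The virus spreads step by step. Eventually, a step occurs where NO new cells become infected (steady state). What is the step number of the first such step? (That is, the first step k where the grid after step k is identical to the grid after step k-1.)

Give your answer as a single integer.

Answer: 6

Derivation:
Step 0 (initial): 3 infected
Step 1: +10 new -> 13 infected
Step 2: +13 new -> 26 infected
Step 3: +9 new -> 35 infected
Step 4: +6 new -> 41 infected
Step 5: +2 new -> 43 infected
Step 6: +0 new -> 43 infected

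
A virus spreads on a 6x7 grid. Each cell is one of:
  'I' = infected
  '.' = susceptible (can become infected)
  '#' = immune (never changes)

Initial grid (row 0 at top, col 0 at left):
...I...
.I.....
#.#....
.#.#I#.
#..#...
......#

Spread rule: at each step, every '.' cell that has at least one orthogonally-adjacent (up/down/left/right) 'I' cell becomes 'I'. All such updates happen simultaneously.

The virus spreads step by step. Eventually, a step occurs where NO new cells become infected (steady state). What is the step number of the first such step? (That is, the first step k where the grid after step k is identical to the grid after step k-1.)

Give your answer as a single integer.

Answer: 7

Derivation:
Step 0 (initial): 3 infected
Step 1: +9 new -> 12 infected
Step 2: +7 new -> 19 infected
Step 3: +6 new -> 25 infected
Step 4: +3 new -> 28 infected
Step 5: +2 new -> 30 infected
Step 6: +3 new -> 33 infected
Step 7: +0 new -> 33 infected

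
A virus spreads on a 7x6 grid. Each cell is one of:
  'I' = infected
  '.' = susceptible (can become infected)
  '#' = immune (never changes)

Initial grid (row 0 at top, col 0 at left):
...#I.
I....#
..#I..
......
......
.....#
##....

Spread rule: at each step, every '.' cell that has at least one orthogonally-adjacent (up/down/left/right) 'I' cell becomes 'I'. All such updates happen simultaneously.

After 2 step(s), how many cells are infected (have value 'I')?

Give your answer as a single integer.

Step 0 (initial): 3 infected
Step 1: +8 new -> 11 infected
Step 2: +8 new -> 19 infected

Answer: 19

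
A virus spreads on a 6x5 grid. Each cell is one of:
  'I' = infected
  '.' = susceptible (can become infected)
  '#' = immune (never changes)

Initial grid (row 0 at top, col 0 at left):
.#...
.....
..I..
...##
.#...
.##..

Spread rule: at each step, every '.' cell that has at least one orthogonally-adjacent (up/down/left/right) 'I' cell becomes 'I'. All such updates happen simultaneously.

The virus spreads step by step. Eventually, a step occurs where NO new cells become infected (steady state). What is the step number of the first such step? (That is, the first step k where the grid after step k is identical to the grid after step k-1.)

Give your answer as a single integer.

Step 0 (initial): 1 infected
Step 1: +4 new -> 5 infected
Step 2: +7 new -> 12 infected
Step 3: +5 new -> 17 infected
Step 4: +5 new -> 22 infected
Step 5: +2 new -> 24 infected
Step 6: +0 new -> 24 infected

Answer: 6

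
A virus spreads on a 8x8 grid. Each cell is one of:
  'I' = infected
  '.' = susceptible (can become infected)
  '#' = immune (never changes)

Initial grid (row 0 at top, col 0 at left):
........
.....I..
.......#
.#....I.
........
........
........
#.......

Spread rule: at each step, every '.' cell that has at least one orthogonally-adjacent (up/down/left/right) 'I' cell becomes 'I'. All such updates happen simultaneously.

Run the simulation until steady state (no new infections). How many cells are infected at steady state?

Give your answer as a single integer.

Step 0 (initial): 2 infected
Step 1: +8 new -> 10 infected
Step 2: +9 new -> 19 infected
Step 3: +9 new -> 28 infected
Step 4: +9 new -> 37 infected
Step 5: +8 new -> 45 infected
Step 6: +6 new -> 51 infected
Step 7: +5 new -> 56 infected
Step 8: +3 new -> 59 infected
Step 9: +2 new -> 61 infected
Step 10: +0 new -> 61 infected

Answer: 61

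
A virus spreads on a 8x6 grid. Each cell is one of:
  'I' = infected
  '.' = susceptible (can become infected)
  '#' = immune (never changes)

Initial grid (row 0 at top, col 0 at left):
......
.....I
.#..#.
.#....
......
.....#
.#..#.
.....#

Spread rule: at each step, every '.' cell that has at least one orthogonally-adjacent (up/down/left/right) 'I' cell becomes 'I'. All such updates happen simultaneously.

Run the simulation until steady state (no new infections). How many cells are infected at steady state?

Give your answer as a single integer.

Answer: 40

Derivation:
Step 0 (initial): 1 infected
Step 1: +3 new -> 4 infected
Step 2: +3 new -> 7 infected
Step 3: +5 new -> 12 infected
Step 4: +5 new -> 17 infected
Step 5: +5 new -> 22 infected
Step 6: +4 new -> 26 infected
Step 7: +4 new -> 30 infected
Step 8: +4 new -> 34 infected
Step 9: +3 new -> 37 infected
Step 10: +2 new -> 39 infected
Step 11: +1 new -> 40 infected
Step 12: +0 new -> 40 infected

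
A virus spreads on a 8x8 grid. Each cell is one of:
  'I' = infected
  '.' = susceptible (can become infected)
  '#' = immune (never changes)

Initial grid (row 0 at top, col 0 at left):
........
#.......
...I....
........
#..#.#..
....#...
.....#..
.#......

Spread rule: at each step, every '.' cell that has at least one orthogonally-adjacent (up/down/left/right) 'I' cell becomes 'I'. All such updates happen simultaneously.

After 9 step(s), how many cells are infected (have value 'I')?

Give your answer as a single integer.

Step 0 (initial): 1 infected
Step 1: +4 new -> 5 infected
Step 2: +7 new -> 12 infected
Step 3: +10 new -> 22 infected
Step 4: +8 new -> 30 infected
Step 5: +8 new -> 38 infected
Step 6: +7 new -> 45 infected
Step 7: +6 new -> 51 infected
Step 8: +4 new -> 55 infected
Step 9: +2 new -> 57 infected

Answer: 57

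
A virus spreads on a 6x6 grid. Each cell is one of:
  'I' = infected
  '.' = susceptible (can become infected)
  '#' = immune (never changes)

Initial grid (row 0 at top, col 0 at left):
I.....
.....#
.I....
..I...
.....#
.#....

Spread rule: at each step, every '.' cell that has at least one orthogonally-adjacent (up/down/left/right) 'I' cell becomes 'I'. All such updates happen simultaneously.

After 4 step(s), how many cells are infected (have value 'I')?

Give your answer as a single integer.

Answer: 31

Derivation:
Step 0 (initial): 3 infected
Step 1: +8 new -> 11 infected
Step 2: +8 new -> 19 infected
Step 3: +7 new -> 26 infected
Step 4: +5 new -> 31 infected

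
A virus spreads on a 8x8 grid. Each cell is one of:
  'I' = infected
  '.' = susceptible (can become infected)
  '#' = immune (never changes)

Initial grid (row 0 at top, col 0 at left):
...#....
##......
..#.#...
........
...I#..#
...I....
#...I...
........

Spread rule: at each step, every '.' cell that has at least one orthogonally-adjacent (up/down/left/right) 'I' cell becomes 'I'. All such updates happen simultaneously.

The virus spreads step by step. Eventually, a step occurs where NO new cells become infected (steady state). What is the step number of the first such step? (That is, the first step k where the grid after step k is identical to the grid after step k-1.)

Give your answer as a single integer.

Answer: 9

Derivation:
Step 0 (initial): 3 infected
Step 1: +7 new -> 10 infected
Step 2: +10 new -> 20 infected
Step 3: +11 new -> 31 infected
Step 4: +10 new -> 41 infected
Step 5: +7 new -> 48 infected
Step 6: +4 new -> 52 infected
Step 7: +3 new -> 55 infected
Step 8: +1 new -> 56 infected
Step 9: +0 new -> 56 infected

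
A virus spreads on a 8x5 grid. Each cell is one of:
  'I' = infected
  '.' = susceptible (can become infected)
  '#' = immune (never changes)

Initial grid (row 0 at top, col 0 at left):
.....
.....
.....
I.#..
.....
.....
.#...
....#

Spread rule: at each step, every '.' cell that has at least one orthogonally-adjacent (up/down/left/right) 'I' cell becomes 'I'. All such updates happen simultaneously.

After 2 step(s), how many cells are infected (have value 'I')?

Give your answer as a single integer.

Answer: 8

Derivation:
Step 0 (initial): 1 infected
Step 1: +3 new -> 4 infected
Step 2: +4 new -> 8 infected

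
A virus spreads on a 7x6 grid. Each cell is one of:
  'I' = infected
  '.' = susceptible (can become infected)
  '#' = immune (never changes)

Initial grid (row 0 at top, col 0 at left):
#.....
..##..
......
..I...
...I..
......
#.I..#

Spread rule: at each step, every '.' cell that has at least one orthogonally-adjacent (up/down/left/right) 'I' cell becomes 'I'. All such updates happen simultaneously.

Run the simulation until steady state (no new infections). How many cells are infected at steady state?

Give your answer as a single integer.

Step 0 (initial): 3 infected
Step 1: +9 new -> 12 infected
Step 2: +9 new -> 21 infected
Step 3: +7 new -> 28 infected
Step 4: +4 new -> 32 infected
Step 5: +3 new -> 35 infected
Step 6: +2 new -> 37 infected
Step 7: +0 new -> 37 infected

Answer: 37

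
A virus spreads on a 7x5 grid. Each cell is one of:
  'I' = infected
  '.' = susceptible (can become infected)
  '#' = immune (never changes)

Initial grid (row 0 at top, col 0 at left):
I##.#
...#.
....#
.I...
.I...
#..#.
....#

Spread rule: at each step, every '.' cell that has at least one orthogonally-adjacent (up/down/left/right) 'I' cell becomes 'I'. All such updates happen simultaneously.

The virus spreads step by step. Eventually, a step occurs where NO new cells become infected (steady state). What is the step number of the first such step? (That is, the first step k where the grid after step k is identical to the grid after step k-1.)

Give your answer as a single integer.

Step 0 (initial): 3 infected
Step 1: +7 new -> 10 infected
Step 2: +7 new -> 17 infected
Step 3: +6 new -> 23 infected
Step 4: +2 new -> 25 infected
Step 5: +0 new -> 25 infected

Answer: 5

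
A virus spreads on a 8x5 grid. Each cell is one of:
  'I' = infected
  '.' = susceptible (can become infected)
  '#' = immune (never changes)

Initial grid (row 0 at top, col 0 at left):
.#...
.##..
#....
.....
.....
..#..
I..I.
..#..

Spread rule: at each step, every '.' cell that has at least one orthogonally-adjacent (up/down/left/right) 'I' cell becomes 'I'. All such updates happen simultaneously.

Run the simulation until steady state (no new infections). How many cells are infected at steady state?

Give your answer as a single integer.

Answer: 32

Derivation:
Step 0 (initial): 2 infected
Step 1: +7 new -> 9 infected
Step 2: +6 new -> 15 infected
Step 3: +5 new -> 20 infected
Step 4: +4 new -> 24 infected
Step 5: +4 new -> 28 infected
Step 6: +2 new -> 30 infected
Step 7: +2 new -> 32 infected
Step 8: +0 new -> 32 infected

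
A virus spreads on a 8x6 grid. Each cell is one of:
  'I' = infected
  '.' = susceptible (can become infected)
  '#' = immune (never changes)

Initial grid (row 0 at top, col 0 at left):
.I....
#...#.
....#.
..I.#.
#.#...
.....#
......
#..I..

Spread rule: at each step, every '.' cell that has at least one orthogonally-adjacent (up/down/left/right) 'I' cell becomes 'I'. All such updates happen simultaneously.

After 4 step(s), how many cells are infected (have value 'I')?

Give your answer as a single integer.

Answer: 37

Derivation:
Step 0 (initial): 3 infected
Step 1: +9 new -> 12 infected
Step 2: +12 new -> 24 infected
Step 3: +9 new -> 33 infected
Step 4: +4 new -> 37 infected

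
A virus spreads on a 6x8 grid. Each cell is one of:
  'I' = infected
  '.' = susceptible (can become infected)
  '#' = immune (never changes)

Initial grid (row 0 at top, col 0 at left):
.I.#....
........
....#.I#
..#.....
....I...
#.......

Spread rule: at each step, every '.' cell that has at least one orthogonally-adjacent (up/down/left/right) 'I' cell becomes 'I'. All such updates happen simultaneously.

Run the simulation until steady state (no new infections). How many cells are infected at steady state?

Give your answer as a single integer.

Step 0 (initial): 3 infected
Step 1: +10 new -> 13 infected
Step 2: +13 new -> 26 infected
Step 3: +12 new -> 38 infected
Step 4: +5 new -> 43 infected
Step 5: +0 new -> 43 infected

Answer: 43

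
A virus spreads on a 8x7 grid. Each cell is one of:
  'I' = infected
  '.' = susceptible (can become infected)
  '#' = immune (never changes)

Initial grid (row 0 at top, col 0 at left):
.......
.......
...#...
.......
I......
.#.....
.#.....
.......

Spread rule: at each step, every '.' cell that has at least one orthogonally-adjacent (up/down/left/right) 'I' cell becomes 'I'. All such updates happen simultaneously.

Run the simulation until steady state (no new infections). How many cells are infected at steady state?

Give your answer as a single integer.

Step 0 (initial): 1 infected
Step 1: +3 new -> 4 infected
Step 2: +4 new -> 8 infected
Step 3: +6 new -> 14 infected
Step 4: +8 new -> 22 infected
Step 5: +7 new -> 29 infected
Step 6: +8 new -> 37 infected
Step 7: +7 new -> 44 infected
Step 8: +5 new -> 49 infected
Step 9: +3 new -> 52 infected
Step 10: +1 new -> 53 infected
Step 11: +0 new -> 53 infected

Answer: 53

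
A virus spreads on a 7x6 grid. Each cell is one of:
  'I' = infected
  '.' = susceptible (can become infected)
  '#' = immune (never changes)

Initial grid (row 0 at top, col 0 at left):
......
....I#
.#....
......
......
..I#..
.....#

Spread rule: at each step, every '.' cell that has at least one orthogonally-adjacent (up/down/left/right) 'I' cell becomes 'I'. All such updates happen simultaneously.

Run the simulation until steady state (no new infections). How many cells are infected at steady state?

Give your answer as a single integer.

Answer: 38

Derivation:
Step 0 (initial): 2 infected
Step 1: +6 new -> 8 infected
Step 2: +12 new -> 20 infected
Step 3: +10 new -> 30 infected
Step 4: +5 new -> 35 infected
Step 5: +3 new -> 38 infected
Step 6: +0 new -> 38 infected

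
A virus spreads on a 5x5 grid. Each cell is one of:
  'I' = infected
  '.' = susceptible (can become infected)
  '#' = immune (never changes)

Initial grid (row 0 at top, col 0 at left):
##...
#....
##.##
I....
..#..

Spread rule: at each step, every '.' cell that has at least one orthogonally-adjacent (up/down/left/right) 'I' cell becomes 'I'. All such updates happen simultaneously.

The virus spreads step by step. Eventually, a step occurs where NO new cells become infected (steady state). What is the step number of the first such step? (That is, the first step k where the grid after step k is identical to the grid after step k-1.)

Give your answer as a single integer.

Step 0 (initial): 1 infected
Step 1: +2 new -> 3 infected
Step 2: +2 new -> 5 infected
Step 3: +2 new -> 7 infected
Step 4: +3 new -> 10 infected
Step 5: +4 new -> 14 infected
Step 6: +2 new -> 16 infected
Step 7: +1 new -> 17 infected
Step 8: +0 new -> 17 infected

Answer: 8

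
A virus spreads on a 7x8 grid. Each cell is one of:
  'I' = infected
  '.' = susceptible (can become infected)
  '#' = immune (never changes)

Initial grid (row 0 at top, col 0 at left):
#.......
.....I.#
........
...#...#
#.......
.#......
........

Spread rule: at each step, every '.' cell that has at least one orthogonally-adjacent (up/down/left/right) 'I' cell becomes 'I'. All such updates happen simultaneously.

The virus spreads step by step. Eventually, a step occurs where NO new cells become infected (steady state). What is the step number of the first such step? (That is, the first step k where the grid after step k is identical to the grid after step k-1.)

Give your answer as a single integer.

Answer: 12

Derivation:
Step 0 (initial): 1 infected
Step 1: +4 new -> 5 infected
Step 2: +6 new -> 11 infected
Step 3: +8 new -> 19 infected
Step 4: +6 new -> 25 infected
Step 5: +9 new -> 34 infected
Step 6: +7 new -> 41 infected
Step 7: +5 new -> 46 infected
Step 8: +1 new -> 47 infected
Step 9: +1 new -> 48 infected
Step 10: +1 new -> 49 infected
Step 11: +1 new -> 50 infected
Step 12: +0 new -> 50 infected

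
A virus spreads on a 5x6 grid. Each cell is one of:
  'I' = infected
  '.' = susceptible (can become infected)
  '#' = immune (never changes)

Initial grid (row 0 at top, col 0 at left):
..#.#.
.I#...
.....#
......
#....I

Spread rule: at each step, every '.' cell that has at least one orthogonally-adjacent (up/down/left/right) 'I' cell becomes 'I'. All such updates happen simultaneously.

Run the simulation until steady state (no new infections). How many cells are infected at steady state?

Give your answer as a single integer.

Step 0 (initial): 2 infected
Step 1: +5 new -> 7 infected
Step 2: +6 new -> 13 infected
Step 3: +7 new -> 20 infected
Step 4: +2 new -> 22 infected
Step 5: +2 new -> 24 infected
Step 6: +1 new -> 25 infected
Step 7: +0 new -> 25 infected

Answer: 25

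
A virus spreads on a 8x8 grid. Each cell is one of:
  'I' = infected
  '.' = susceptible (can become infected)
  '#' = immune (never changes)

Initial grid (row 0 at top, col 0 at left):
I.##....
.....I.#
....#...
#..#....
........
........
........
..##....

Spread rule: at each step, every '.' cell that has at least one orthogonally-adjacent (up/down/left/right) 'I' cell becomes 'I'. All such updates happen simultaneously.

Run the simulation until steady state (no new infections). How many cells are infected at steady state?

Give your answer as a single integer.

Step 0 (initial): 2 infected
Step 1: +6 new -> 8 infected
Step 2: +7 new -> 15 infected
Step 3: +8 new -> 23 infected
Step 4: +6 new -> 29 infected
Step 5: +7 new -> 36 infected
Step 6: +8 new -> 44 infected
Step 7: +7 new -> 51 infected
Step 8: +4 new -> 55 infected
Step 9: +1 new -> 56 infected
Step 10: +0 new -> 56 infected

Answer: 56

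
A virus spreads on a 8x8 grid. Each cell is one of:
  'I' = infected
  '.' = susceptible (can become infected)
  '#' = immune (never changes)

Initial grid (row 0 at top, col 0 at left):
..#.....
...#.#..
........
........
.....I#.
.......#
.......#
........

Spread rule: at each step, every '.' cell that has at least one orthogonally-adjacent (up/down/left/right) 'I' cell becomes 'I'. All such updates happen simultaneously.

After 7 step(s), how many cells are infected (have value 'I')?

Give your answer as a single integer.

Answer: 54

Derivation:
Step 0 (initial): 1 infected
Step 1: +3 new -> 4 infected
Step 2: +7 new -> 11 infected
Step 3: +9 new -> 20 infected
Step 4: +11 new -> 31 infected
Step 5: +10 new -> 41 infected
Step 6: +9 new -> 50 infected
Step 7: +4 new -> 54 infected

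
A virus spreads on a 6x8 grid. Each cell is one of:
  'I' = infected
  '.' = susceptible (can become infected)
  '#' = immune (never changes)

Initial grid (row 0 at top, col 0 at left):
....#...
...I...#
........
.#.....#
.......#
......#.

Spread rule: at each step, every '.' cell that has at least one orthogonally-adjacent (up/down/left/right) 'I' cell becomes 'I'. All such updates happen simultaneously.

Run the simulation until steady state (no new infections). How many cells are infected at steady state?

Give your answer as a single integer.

Step 0 (initial): 1 infected
Step 1: +4 new -> 5 infected
Step 2: +6 new -> 11 infected
Step 3: +9 new -> 20 infected
Step 4: +8 new -> 28 infected
Step 5: +8 new -> 36 infected
Step 6: +4 new -> 40 infected
Step 7: +1 new -> 41 infected
Step 8: +0 new -> 41 infected

Answer: 41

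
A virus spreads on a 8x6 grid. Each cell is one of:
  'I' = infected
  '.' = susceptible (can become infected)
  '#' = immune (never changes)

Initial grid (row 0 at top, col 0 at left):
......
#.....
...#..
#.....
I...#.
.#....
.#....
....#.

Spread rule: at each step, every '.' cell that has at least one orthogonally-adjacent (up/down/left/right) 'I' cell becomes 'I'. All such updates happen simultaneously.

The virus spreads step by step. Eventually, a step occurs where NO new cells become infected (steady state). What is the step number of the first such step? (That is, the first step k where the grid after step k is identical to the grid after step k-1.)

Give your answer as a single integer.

Answer: 10

Derivation:
Step 0 (initial): 1 infected
Step 1: +2 new -> 3 infected
Step 2: +3 new -> 6 infected
Step 3: +5 new -> 11 infected
Step 4: +7 new -> 18 infected
Step 5: +6 new -> 24 infected
Step 6: +8 new -> 32 infected
Step 7: +5 new -> 37 infected
Step 8: +3 new -> 40 infected
Step 9: +1 new -> 41 infected
Step 10: +0 new -> 41 infected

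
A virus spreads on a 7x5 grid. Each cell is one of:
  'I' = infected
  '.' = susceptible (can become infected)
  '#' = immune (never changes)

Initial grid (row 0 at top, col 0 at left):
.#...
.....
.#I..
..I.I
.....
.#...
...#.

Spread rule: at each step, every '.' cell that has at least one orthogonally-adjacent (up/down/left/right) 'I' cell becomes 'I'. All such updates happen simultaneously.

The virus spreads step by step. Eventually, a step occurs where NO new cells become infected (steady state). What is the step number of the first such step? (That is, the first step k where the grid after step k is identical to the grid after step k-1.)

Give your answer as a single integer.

Step 0 (initial): 3 infected
Step 1: +7 new -> 10 infected
Step 2: +9 new -> 19 infected
Step 3: +8 new -> 27 infected
Step 4: +3 new -> 30 infected
Step 5: +1 new -> 31 infected
Step 6: +0 new -> 31 infected

Answer: 6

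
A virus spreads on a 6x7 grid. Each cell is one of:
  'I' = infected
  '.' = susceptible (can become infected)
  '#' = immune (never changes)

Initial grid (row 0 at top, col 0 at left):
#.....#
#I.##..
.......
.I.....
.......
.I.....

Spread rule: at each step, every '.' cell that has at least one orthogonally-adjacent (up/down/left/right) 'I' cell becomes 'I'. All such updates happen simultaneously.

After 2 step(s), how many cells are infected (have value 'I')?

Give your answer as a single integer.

Step 0 (initial): 3 infected
Step 1: +8 new -> 11 infected
Step 2: +7 new -> 18 infected

Answer: 18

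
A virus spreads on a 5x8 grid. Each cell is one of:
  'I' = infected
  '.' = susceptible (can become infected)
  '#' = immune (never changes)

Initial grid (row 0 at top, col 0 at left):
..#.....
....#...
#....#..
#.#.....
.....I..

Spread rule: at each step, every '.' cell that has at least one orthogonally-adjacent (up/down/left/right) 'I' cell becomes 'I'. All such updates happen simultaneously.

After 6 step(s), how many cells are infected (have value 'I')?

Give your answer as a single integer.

Answer: 29

Derivation:
Step 0 (initial): 1 infected
Step 1: +3 new -> 4 infected
Step 2: +4 new -> 8 infected
Step 3: +5 new -> 13 infected
Step 4: +4 new -> 17 infected
Step 5: +7 new -> 24 infected
Step 6: +5 new -> 29 infected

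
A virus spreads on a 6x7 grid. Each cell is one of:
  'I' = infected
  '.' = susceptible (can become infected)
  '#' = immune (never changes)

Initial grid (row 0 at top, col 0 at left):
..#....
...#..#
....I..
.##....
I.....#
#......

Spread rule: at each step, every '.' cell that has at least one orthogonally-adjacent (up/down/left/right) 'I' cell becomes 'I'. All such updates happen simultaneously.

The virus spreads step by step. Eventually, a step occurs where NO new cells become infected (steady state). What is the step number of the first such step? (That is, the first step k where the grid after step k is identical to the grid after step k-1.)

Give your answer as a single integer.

Answer: 6

Derivation:
Step 0 (initial): 2 infected
Step 1: +6 new -> 8 infected
Step 2: +10 new -> 18 infected
Step 3: +10 new -> 28 infected
Step 4: +5 new -> 33 infected
Step 5: +2 new -> 35 infected
Step 6: +0 new -> 35 infected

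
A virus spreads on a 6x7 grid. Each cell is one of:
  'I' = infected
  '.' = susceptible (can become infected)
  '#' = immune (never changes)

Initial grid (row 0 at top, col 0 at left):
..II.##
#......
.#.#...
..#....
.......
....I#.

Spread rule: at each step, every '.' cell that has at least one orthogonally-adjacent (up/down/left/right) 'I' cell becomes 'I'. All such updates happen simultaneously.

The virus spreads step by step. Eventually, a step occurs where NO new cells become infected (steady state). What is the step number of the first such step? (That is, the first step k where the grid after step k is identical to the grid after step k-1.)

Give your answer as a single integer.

Step 0 (initial): 3 infected
Step 1: +6 new -> 9 infected
Step 2: +8 new -> 17 infected
Step 3: +7 new -> 24 infected
Step 4: +6 new -> 30 infected
Step 5: +3 new -> 33 infected
Step 6: +1 new -> 34 infected
Step 7: +1 new -> 35 infected
Step 8: +0 new -> 35 infected

Answer: 8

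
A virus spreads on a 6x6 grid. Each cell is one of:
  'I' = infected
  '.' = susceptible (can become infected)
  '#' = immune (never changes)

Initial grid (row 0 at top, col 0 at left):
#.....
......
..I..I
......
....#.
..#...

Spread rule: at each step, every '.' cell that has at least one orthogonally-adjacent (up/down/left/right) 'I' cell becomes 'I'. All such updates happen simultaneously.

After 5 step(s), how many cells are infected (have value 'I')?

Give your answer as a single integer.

Step 0 (initial): 2 infected
Step 1: +7 new -> 9 infected
Step 2: +11 new -> 20 infected
Step 3: +8 new -> 28 infected
Step 4: +4 new -> 32 infected
Step 5: +1 new -> 33 infected

Answer: 33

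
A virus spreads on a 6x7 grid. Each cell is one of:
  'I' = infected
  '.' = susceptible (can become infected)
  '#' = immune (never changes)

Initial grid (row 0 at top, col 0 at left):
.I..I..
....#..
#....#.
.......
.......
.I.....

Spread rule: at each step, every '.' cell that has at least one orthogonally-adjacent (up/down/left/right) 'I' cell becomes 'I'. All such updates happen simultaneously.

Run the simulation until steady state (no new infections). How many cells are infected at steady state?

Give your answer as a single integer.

Answer: 39

Derivation:
Step 0 (initial): 3 infected
Step 1: +8 new -> 11 infected
Step 2: +10 new -> 21 infected
Step 3: +7 new -> 28 infected
Step 4: +5 new -> 33 infected
Step 5: +4 new -> 37 infected
Step 6: +2 new -> 39 infected
Step 7: +0 new -> 39 infected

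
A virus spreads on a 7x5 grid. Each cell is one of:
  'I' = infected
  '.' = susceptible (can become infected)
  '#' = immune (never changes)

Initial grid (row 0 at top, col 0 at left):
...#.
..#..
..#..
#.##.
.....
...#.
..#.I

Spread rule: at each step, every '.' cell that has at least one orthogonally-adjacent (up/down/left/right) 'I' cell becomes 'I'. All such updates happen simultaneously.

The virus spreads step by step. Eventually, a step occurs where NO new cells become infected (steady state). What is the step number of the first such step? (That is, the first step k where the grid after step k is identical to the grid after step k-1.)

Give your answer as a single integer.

Answer: 11

Derivation:
Step 0 (initial): 1 infected
Step 1: +2 new -> 3 infected
Step 2: +1 new -> 4 infected
Step 3: +2 new -> 6 infected
Step 4: +2 new -> 8 infected
Step 5: +4 new -> 12 infected
Step 6: +5 new -> 17 infected
Step 7: +3 new -> 20 infected
Step 8: +3 new -> 23 infected
Step 9: +2 new -> 25 infected
Step 10: +2 new -> 27 infected
Step 11: +0 new -> 27 infected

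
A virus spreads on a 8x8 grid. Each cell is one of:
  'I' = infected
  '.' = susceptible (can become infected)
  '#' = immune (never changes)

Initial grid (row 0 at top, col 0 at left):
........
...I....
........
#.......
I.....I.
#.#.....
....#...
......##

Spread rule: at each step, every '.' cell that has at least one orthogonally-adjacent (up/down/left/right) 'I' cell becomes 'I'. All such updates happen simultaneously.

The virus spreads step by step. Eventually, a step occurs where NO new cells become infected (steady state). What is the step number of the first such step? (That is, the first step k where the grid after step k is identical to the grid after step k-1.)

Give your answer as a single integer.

Answer: 7

Derivation:
Step 0 (initial): 3 infected
Step 1: +9 new -> 12 infected
Step 2: +17 new -> 29 infected
Step 3: +14 new -> 43 infected
Step 4: +9 new -> 52 infected
Step 5: +5 new -> 57 infected
Step 6: +1 new -> 58 infected
Step 7: +0 new -> 58 infected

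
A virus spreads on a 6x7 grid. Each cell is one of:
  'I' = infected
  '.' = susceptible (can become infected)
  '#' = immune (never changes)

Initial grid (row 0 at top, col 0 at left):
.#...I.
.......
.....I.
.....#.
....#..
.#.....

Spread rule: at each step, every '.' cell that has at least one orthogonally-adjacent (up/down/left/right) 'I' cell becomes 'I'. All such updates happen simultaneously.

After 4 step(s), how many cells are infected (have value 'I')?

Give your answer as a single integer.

Step 0 (initial): 2 infected
Step 1: +5 new -> 7 infected
Step 2: +6 new -> 13 infected
Step 3: +5 new -> 18 infected
Step 4: +6 new -> 24 infected

Answer: 24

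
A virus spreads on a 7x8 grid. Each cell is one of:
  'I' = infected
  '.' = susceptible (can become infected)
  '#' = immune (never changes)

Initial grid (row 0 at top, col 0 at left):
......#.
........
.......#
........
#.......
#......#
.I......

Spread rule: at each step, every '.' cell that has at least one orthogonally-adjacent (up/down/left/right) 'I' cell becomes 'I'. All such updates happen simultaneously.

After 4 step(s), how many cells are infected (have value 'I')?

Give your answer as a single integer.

Answer: 17

Derivation:
Step 0 (initial): 1 infected
Step 1: +3 new -> 4 infected
Step 2: +3 new -> 7 infected
Step 3: +4 new -> 11 infected
Step 4: +6 new -> 17 infected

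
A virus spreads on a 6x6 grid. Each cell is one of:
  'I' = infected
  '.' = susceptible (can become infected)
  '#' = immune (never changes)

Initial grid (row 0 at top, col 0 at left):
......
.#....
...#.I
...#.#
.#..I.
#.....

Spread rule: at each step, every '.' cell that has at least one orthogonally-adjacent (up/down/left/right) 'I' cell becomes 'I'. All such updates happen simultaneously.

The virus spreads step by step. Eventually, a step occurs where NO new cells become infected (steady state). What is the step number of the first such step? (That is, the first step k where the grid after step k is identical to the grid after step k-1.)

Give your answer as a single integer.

Step 0 (initial): 2 infected
Step 1: +6 new -> 8 infected
Step 2: +5 new -> 13 infected
Step 3: +4 new -> 17 infected
Step 4: +5 new -> 22 infected
Step 5: +3 new -> 25 infected
Step 6: +3 new -> 28 infected
Step 7: +2 new -> 30 infected
Step 8: +0 new -> 30 infected

Answer: 8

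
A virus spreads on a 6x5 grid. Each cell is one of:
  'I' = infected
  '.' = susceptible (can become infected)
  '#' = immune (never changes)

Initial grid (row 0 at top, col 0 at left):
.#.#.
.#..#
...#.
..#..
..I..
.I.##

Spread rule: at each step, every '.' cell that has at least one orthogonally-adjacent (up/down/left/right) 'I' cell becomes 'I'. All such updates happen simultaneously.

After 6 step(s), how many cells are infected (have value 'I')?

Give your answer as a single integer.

Answer: 21

Derivation:
Step 0 (initial): 2 infected
Step 1: +4 new -> 6 infected
Step 2: +4 new -> 10 infected
Step 3: +3 new -> 13 infected
Step 4: +3 new -> 16 infected
Step 5: +2 new -> 18 infected
Step 6: +3 new -> 21 infected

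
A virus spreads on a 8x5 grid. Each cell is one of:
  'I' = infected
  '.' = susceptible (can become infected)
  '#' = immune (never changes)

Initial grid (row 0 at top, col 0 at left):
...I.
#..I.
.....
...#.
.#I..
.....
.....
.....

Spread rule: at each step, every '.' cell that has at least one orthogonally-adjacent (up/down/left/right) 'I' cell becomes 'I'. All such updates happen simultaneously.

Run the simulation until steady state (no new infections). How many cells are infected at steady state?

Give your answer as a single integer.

Answer: 37

Derivation:
Step 0 (initial): 3 infected
Step 1: +8 new -> 11 infected
Step 2: +9 new -> 20 infected
Step 3: +9 new -> 29 infected
Step 4: +6 new -> 35 infected
Step 5: +2 new -> 37 infected
Step 6: +0 new -> 37 infected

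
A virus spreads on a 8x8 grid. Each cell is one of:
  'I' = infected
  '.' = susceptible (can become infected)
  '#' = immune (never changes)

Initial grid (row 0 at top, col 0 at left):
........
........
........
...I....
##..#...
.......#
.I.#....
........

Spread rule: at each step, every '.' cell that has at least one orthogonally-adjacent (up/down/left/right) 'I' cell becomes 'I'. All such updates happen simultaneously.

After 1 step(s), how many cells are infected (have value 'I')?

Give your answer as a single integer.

Step 0 (initial): 2 infected
Step 1: +8 new -> 10 infected

Answer: 10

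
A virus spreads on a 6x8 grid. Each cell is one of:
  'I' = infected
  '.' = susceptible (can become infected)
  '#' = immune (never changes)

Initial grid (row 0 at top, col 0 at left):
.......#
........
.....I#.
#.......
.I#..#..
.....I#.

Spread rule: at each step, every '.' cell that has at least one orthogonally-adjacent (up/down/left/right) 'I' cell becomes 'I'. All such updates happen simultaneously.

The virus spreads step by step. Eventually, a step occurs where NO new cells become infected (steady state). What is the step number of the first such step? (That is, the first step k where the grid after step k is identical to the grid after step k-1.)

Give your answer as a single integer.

Step 0 (initial): 3 infected
Step 1: +7 new -> 10 infected
Step 2: +12 new -> 22 infected
Step 3: +11 new -> 33 infected
Step 4: +6 new -> 39 infected
Step 5: +3 new -> 42 infected
Step 6: +0 new -> 42 infected

Answer: 6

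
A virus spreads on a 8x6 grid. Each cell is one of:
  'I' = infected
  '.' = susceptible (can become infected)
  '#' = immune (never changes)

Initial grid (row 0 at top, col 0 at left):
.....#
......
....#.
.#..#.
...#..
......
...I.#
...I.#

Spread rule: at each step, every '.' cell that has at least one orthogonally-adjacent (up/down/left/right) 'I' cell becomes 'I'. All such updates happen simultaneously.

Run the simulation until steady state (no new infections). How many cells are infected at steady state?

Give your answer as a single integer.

Answer: 41

Derivation:
Step 0 (initial): 2 infected
Step 1: +5 new -> 7 infected
Step 2: +4 new -> 11 infected
Step 3: +6 new -> 17 infected
Step 4: +4 new -> 21 infected
Step 5: +4 new -> 25 infected
Step 6: +5 new -> 30 infected
Step 7: +5 new -> 35 infected
Step 8: +4 new -> 39 infected
Step 9: +2 new -> 41 infected
Step 10: +0 new -> 41 infected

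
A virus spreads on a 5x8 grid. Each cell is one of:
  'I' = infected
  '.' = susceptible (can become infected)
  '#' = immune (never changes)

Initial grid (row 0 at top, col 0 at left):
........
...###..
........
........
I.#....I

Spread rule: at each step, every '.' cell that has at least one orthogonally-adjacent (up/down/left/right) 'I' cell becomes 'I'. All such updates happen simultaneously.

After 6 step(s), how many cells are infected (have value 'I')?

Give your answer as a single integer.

Step 0 (initial): 2 infected
Step 1: +4 new -> 6 infected
Step 2: +5 new -> 11 infected
Step 3: +7 new -> 18 infected
Step 4: +9 new -> 27 infected
Step 5: +5 new -> 32 infected
Step 6: +2 new -> 34 infected

Answer: 34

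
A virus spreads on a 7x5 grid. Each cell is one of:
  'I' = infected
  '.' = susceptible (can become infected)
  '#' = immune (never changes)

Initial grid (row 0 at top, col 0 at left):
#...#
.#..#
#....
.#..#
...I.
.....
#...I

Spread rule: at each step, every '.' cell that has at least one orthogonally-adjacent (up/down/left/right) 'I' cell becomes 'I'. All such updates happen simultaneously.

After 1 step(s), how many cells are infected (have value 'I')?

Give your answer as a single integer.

Step 0 (initial): 2 infected
Step 1: +6 new -> 8 infected

Answer: 8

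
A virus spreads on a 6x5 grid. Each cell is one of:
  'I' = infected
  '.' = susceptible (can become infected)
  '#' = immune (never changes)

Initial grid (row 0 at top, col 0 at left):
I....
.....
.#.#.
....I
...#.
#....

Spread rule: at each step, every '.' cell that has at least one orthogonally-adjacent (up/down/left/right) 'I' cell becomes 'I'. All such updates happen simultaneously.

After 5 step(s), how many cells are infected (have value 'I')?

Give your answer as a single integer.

Step 0 (initial): 2 infected
Step 1: +5 new -> 7 infected
Step 2: +6 new -> 13 infected
Step 3: +9 new -> 22 infected
Step 4: +3 new -> 25 infected
Step 5: +1 new -> 26 infected

Answer: 26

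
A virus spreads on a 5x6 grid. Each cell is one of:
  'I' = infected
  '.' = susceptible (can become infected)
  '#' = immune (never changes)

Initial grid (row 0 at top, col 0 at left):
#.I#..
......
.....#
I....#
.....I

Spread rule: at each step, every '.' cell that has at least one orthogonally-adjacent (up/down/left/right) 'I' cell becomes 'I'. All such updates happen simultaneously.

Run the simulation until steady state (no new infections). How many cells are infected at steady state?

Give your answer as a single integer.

Answer: 26

Derivation:
Step 0 (initial): 3 infected
Step 1: +6 new -> 9 infected
Step 2: +9 new -> 18 infected
Step 3: +5 new -> 23 infected
Step 4: +2 new -> 25 infected
Step 5: +1 new -> 26 infected
Step 6: +0 new -> 26 infected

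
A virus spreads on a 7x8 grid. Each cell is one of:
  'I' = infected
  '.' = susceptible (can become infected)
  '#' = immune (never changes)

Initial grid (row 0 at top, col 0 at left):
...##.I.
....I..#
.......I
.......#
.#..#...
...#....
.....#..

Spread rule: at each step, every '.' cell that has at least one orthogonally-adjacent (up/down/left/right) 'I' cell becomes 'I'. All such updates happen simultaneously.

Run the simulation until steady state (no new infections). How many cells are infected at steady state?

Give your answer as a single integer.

Step 0 (initial): 3 infected
Step 1: +7 new -> 10 infected
Step 2: +5 new -> 15 infected
Step 3: +6 new -> 21 infected
Step 4: +8 new -> 29 infected
Step 5: +7 new -> 36 infected
Step 6: +4 new -> 40 infected
Step 7: +4 new -> 44 infected
Step 8: +3 new -> 47 infected
Step 9: +1 new -> 48 infected
Step 10: +0 new -> 48 infected

Answer: 48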